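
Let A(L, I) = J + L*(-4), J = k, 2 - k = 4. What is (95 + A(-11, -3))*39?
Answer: 5343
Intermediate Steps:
k = -2 (k = 2 - 1*4 = 2 - 4 = -2)
J = -2
A(L, I) = -2 - 4*L (A(L, I) = -2 + L*(-4) = -2 - 4*L)
(95 + A(-11, -3))*39 = (95 + (-2 - 4*(-11)))*39 = (95 + (-2 + 44))*39 = (95 + 42)*39 = 137*39 = 5343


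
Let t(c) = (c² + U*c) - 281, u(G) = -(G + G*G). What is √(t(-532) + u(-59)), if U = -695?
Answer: √649061 ≈ 805.64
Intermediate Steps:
u(G) = -G - G² (u(G) = -(G + G²) = -G - G²)
t(c) = -281 + c² - 695*c (t(c) = (c² - 695*c) - 281 = -281 + c² - 695*c)
√(t(-532) + u(-59)) = √((-281 + (-532)² - 695*(-532)) - 1*(-59)*(1 - 59)) = √((-281 + 283024 + 369740) - 1*(-59)*(-58)) = √(652483 - 3422) = √649061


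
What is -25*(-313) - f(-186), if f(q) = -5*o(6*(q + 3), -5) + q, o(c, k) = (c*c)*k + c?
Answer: -30137579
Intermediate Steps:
o(c, k) = c + k*c**2 (o(c, k) = c**2*k + c = k*c**2 + c = c + k*c**2)
f(q) = q - 5*(-89 - 30*q)*(18 + 6*q) (f(q) = -5*6*(q + 3)*(1 + (6*(q + 3))*(-5)) + q = -5*6*(3 + q)*(1 + (6*(3 + q))*(-5)) + q = -5*(18 + 6*q)*(1 + (18 + 6*q)*(-5)) + q = -5*(18 + 6*q)*(1 + (-90 - 30*q)) + q = -5*(18 + 6*q)*(-89 - 30*q) + q = -5*(-89 - 30*q)*(18 + 6*q) + q = q - 5*(-89 - 30*q)*(18 + 6*q))
-25*(-313) - f(-186) = -25*(-313) - (8010 + 900*(-186)**2 + 5371*(-186)) = 7825 - (8010 + 900*34596 - 999006) = 7825 - (8010 + 31136400 - 999006) = 7825 - 1*30145404 = 7825 - 30145404 = -30137579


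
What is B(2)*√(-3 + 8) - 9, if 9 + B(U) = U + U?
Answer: -9 - 5*√5 ≈ -20.180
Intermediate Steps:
B(U) = -9 + 2*U (B(U) = -9 + (U + U) = -9 + 2*U)
B(2)*√(-3 + 8) - 9 = (-9 + 2*2)*√(-3 + 8) - 9 = (-9 + 4)*√5 - 9 = -5*√5 - 9 = -9 - 5*√5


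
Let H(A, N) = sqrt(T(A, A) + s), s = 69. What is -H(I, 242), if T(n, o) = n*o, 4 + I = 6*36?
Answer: -sqrt(45013) ≈ -212.16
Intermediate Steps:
I = 212 (I = -4 + 6*36 = -4 + 216 = 212)
H(A, N) = sqrt(69 + A**2) (H(A, N) = sqrt(A*A + 69) = sqrt(A**2 + 69) = sqrt(69 + A**2))
-H(I, 242) = -sqrt(69 + 212**2) = -sqrt(69 + 44944) = -sqrt(45013)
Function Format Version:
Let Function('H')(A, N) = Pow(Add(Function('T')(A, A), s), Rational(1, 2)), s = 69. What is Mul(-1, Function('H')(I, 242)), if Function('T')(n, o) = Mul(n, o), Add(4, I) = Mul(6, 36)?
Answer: Mul(-1, Pow(45013, Rational(1, 2))) ≈ -212.16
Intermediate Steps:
I = 212 (I = Add(-4, Mul(6, 36)) = Add(-4, 216) = 212)
Function('H')(A, N) = Pow(Add(69, Pow(A, 2)), Rational(1, 2)) (Function('H')(A, N) = Pow(Add(Mul(A, A), 69), Rational(1, 2)) = Pow(Add(Pow(A, 2), 69), Rational(1, 2)) = Pow(Add(69, Pow(A, 2)), Rational(1, 2)))
Mul(-1, Function('H')(I, 242)) = Mul(-1, Pow(Add(69, Pow(212, 2)), Rational(1, 2))) = Mul(-1, Pow(Add(69, 44944), Rational(1, 2))) = Mul(-1, Pow(45013, Rational(1, 2)))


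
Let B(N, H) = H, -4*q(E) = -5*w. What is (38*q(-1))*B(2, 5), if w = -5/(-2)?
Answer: 2375/4 ≈ 593.75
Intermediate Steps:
w = 5/2 (w = -5*(-½) = 5/2 ≈ 2.5000)
q(E) = 25/8 (q(E) = -(-5)*5/(4*2) = -¼*(-25/2) = 25/8)
(38*q(-1))*B(2, 5) = (38*(25/8))*5 = (475/4)*5 = 2375/4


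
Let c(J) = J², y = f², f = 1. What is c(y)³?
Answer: 1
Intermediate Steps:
y = 1 (y = 1² = 1)
c(y)³ = (1²)³ = 1³ = 1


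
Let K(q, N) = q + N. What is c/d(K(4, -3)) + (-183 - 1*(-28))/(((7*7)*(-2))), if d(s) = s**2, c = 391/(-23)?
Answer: -1511/98 ≈ -15.418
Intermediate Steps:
c = -17 (c = 391*(-1/23) = -17)
K(q, N) = N + q
c/d(K(4, -3)) + (-183 - 1*(-28))/(((7*7)*(-2))) = -17/(-3 + 4)**2 + (-183 - 1*(-28))/(((7*7)*(-2))) = -17/(1**2) + (-183 + 28)/((49*(-2))) = -17/1 - 155/(-98) = -17*1 - 155*(-1/98) = -17 + 155/98 = -1511/98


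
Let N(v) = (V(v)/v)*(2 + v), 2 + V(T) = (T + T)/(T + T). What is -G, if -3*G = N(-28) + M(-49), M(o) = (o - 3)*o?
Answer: 35659/42 ≈ 849.02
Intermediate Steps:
V(T) = -1 (V(T) = -2 + (T + T)/(T + T) = -2 + (2*T)/((2*T)) = -2 + (2*T)*(1/(2*T)) = -2 + 1 = -1)
N(v) = -(2 + v)/v (N(v) = (-1/v)*(2 + v) = -(2 + v)/v)
M(o) = o*(-3 + o) (M(o) = (-3 + o)*o = o*(-3 + o))
G = -35659/42 (G = -((-2 - 1*(-28))/(-28) - 49*(-3 - 49))/3 = -(-(-2 + 28)/28 - 49*(-52))/3 = -(-1/28*26 + 2548)/3 = -(-13/14 + 2548)/3 = -1/3*35659/14 = -35659/42 ≈ -849.02)
-G = -1*(-35659/42) = 35659/42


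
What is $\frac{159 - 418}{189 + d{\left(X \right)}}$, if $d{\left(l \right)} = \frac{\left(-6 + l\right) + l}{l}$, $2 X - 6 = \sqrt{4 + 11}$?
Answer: $- \frac{340067}{246247} + \frac{1036 \sqrt{15}}{246247} \approx -1.3647$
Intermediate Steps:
$X = 3 + \frac{\sqrt{15}}{2}$ ($X = 3 + \frac{\sqrt{4 + 11}}{2} = 3 + \frac{\sqrt{15}}{2} \approx 4.9365$)
$d{\left(l \right)} = \frac{-6 + 2 l}{l}$
$\frac{159 - 418}{189 + d{\left(X \right)}} = \frac{159 - 418}{189 + \left(2 - \frac{6}{3 + \frac{\sqrt{15}}{2}}\right)} = - \frac{259}{191 - \frac{6}{3 + \frac{\sqrt{15}}{2}}}$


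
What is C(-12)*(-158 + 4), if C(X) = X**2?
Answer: -22176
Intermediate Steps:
C(-12)*(-158 + 4) = (-12)**2*(-158 + 4) = 144*(-154) = -22176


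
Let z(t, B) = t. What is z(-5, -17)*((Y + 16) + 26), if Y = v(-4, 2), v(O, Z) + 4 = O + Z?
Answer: -180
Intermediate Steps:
v(O, Z) = -4 + O + Z (v(O, Z) = -4 + (O + Z) = -4 + O + Z)
Y = -6 (Y = -4 - 4 + 2 = -6)
z(-5, -17)*((Y + 16) + 26) = -5*((-6 + 16) + 26) = -5*(10 + 26) = -5*36 = -180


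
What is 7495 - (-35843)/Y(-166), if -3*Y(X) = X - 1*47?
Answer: 567988/71 ≈ 7999.8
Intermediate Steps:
Y(X) = 47/3 - X/3 (Y(X) = -(X - 1*47)/3 = -(X - 47)/3 = -(-47 + X)/3 = 47/3 - X/3)
7495 - (-35843)/Y(-166) = 7495 - (-35843)/(47/3 - ⅓*(-166)) = 7495 - (-35843)/(47/3 + 166/3) = 7495 - (-35843)/71 = 7495 - 1*(-35843/71) = 7495 + 35843/71 = 567988/71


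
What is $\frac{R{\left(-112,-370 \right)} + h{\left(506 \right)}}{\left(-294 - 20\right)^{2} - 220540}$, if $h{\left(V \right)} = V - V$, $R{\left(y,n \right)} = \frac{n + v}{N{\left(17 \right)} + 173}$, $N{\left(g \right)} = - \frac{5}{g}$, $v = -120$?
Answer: $\frac{4165}{179013792} \approx 2.3266 \cdot 10^{-5}$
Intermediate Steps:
$R{\left(y,n \right)} = - \frac{255}{367} + \frac{17 n}{2936}$ ($R{\left(y,n \right)} = \frac{n - 120}{- \frac{5}{17} + 173} = \frac{-120 + n}{\left(-5\right) \frac{1}{17} + 173} = \frac{-120 + n}{- \frac{5}{17} + 173} = \frac{-120 + n}{\frac{2936}{17}} = \left(-120 + n\right) \frac{17}{2936} = - \frac{255}{367} + \frac{17 n}{2936}$)
$h{\left(V \right)} = 0$
$\frac{R{\left(-112,-370 \right)} + h{\left(506 \right)}}{\left(-294 - 20\right)^{2} - 220540} = \frac{\left(- \frac{255}{367} + \frac{17}{2936} \left(-370\right)\right) + 0}{\left(-294 - 20\right)^{2} - 220540} = \frac{\left(- \frac{255}{367} - \frac{3145}{1468}\right) + 0}{\left(-314\right)^{2} - 220540} = \frac{- \frac{4165}{1468} + 0}{98596 - 220540} = - \frac{4165}{1468 \left(-121944\right)} = \left(- \frac{4165}{1468}\right) \left(- \frac{1}{121944}\right) = \frac{4165}{179013792}$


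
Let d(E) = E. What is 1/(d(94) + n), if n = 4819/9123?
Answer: 9123/862381 ≈ 0.010579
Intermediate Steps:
n = 4819/9123 (n = 4819*(1/9123) = 4819/9123 ≈ 0.52822)
1/(d(94) + n) = 1/(94 + 4819/9123) = 1/(862381/9123) = 9123/862381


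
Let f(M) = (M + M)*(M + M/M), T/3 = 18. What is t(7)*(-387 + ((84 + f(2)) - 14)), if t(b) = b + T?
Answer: -18605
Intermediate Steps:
T = 54 (T = 3*18 = 54)
t(b) = 54 + b (t(b) = b + 54 = 54 + b)
f(M) = 2*M*(1 + M) (f(M) = (2*M)*(M + 1) = (2*M)*(1 + M) = 2*M*(1 + M))
t(7)*(-387 + ((84 + f(2)) - 14)) = (54 + 7)*(-387 + ((84 + 2*2*(1 + 2)) - 14)) = 61*(-387 + ((84 + 2*2*3) - 14)) = 61*(-387 + ((84 + 12) - 14)) = 61*(-387 + (96 - 14)) = 61*(-387 + 82) = 61*(-305) = -18605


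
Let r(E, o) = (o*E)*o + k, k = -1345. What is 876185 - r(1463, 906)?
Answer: -1200005538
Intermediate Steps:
r(E, o) = -1345 + E*o² (r(E, o) = (o*E)*o - 1345 = (E*o)*o - 1345 = E*o² - 1345 = -1345 + E*o²)
876185 - r(1463, 906) = 876185 - (-1345 + 1463*906²) = 876185 - (-1345 + 1463*820836) = 876185 - (-1345 + 1200883068) = 876185 - 1*1200881723 = 876185 - 1200881723 = -1200005538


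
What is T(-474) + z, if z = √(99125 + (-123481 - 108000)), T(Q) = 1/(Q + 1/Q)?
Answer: -474/224677 + 2*I*√33089 ≈ -0.0021097 + 363.81*I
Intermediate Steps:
z = 2*I*√33089 (z = √(99125 - 231481) = √(-132356) = 2*I*√33089 ≈ 363.81*I)
T(-474) + z = -474/(1 + (-474)²) + 2*I*√33089 = -474/(1 + 224676) + 2*I*√33089 = -474/224677 + 2*I*√33089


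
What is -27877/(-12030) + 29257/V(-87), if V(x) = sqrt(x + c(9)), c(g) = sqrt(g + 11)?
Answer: 27877/12030 - 29257*I/sqrt(87 - 2*sqrt(5)) ≈ 2.3173 - 3220.5*I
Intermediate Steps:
c(g) = sqrt(11 + g)
V(x) = sqrt(x + 2*sqrt(5)) (V(x) = sqrt(x + sqrt(11 + 9)) = sqrt(x + sqrt(20)) = sqrt(x + 2*sqrt(5)))
-27877/(-12030) + 29257/V(-87) = -27877/(-12030) + 29257/(sqrt(-87 + 2*sqrt(5))) = -27877*(-1/12030) + 29257/sqrt(-87 + 2*sqrt(5)) = 27877/12030 + 29257/sqrt(-87 + 2*sqrt(5))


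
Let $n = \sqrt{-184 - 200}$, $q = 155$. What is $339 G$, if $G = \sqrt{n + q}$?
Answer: $339 \sqrt{155 + 8 i \sqrt{6}} \approx 4228.9 + 266.26 i$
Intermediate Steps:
$n = 8 i \sqrt{6}$ ($n = \sqrt{-384} = 8 i \sqrt{6} \approx 19.596 i$)
$G = \sqrt{155 + 8 i \sqrt{6}}$ ($G = \sqrt{8 i \sqrt{6} + 155} = \sqrt{155 + 8 i \sqrt{6}} \approx 12.475 + 0.78543 i$)
$339 G = 339 \sqrt{155 + 8 i \sqrt{6}}$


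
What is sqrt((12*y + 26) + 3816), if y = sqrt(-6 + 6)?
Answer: sqrt(3842) ≈ 61.984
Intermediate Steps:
y = 0 (y = sqrt(0) = 0)
sqrt((12*y + 26) + 3816) = sqrt((12*0 + 26) + 3816) = sqrt((0 + 26) + 3816) = sqrt(26 + 3816) = sqrt(3842)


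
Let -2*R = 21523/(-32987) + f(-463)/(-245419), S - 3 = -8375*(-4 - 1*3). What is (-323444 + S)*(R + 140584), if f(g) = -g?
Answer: -301392284728512992976/8095636553 ≈ -3.7229e+10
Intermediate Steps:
S = 58628 (S = 3 - 8375*(-4 - 1*3) = 3 - 8375*(-4 - 3) = 3 - 8375*(-7) = 3 + 58625 = 58628)
R = 2648713059/8095636553 (R = -(21523/(-32987) - 1*(-463)/(-245419))/2 = -(21523*(-1/32987) + 463*(-1/245419))/2 = -(-21523/32987 - 463/245419)/2 = -½*(-5297426118/8095636553) = 2648713059/8095636553 ≈ 0.32718)
(-323444 + S)*(R + 140584) = (-323444 + 58628)*(2648713059/8095636553 + 140584) = -264816*1138119617880011/8095636553 = -301392284728512992976/8095636553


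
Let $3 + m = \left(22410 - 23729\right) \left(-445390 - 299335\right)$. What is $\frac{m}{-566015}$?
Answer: $- \frac{982292272}{566015} \approx -1735.5$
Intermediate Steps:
$m = 982292272$ ($m = -3 + \left(22410 - 23729\right) \left(-445390 - 299335\right) = -3 - -982292275 = -3 + 982292275 = 982292272$)
$\frac{m}{-566015} = \frac{982292272}{-566015} = 982292272 \left(- \frac{1}{566015}\right) = - \frac{982292272}{566015}$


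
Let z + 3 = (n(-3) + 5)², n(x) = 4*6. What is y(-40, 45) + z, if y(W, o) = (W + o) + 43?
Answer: 886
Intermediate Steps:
n(x) = 24
y(W, o) = 43 + W + o
z = 838 (z = -3 + (24 + 5)² = -3 + 29² = -3 + 841 = 838)
y(-40, 45) + z = (43 - 40 + 45) + 838 = 48 + 838 = 886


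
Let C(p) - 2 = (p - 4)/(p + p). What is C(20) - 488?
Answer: -2428/5 ≈ -485.60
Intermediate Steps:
C(p) = 2 + (-4 + p)/(2*p) (C(p) = 2 + (p - 4)/(p + p) = 2 + (-4 + p)/((2*p)) = 2 + (-4 + p)*(1/(2*p)) = 2 + (-4 + p)/(2*p))
C(20) - 488 = (5/2 - 2/20) - 488 = (5/2 - 2*1/20) - 488 = (5/2 - ⅒) - 488 = 12/5 - 488 = -2428/5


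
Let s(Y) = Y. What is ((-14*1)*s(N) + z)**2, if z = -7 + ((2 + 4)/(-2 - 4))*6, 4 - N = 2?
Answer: 1681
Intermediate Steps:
N = 2 (N = 4 - 1*2 = 4 - 2 = 2)
z = -13 (z = -7 + (6/(-6))*6 = -7 + (6*(-1/6))*6 = -7 - 1*6 = -7 - 6 = -13)
((-14*1)*s(N) + z)**2 = (-14*1*2 - 13)**2 = (-14*2 - 13)**2 = (-28 - 13)**2 = (-41)**2 = 1681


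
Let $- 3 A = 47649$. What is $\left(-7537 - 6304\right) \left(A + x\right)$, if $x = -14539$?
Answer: $421070902$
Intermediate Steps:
$A = -15883$ ($A = \left(- \frac{1}{3}\right) 47649 = -15883$)
$\left(-7537 - 6304\right) \left(A + x\right) = \left(-7537 - 6304\right) \left(-15883 - 14539\right) = \left(-13841\right) \left(-30422\right) = 421070902$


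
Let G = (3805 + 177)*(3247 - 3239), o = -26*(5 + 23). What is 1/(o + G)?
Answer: 1/31128 ≈ 3.2125e-5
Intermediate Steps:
o = -728 (o = -26*28 = -728)
G = 31856 (G = 3982*8 = 31856)
1/(o + G) = 1/(-728 + 31856) = 1/31128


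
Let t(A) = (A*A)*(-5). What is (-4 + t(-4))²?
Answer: 7056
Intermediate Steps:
t(A) = -5*A² (t(A) = A²*(-5) = -5*A²)
(-4 + t(-4))² = (-4 - 5*(-4)²)² = (-4 - 5*16)² = (-4 - 80)² = (-84)² = 7056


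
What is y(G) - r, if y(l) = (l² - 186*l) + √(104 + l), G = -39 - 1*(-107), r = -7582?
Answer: -442 + 2*√43 ≈ -428.89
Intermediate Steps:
G = 68 (G = -39 + 107 = 68)
y(l) = l² + √(104 + l) - 186*l
y(G) - r = (68² + √(104 + 68) - 186*68) - 1*(-7582) = (4624 + √172 - 12648) + 7582 = (4624 + 2*√43 - 12648) + 7582 = (-8024 + 2*√43) + 7582 = -442 + 2*√43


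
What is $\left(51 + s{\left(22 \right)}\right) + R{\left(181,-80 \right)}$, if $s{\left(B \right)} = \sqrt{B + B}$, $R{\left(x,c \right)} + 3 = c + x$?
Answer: $149 + 2 \sqrt{11} \approx 155.63$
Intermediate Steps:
$R{\left(x,c \right)} = -3 + c + x$ ($R{\left(x,c \right)} = -3 + \left(c + x\right) = -3 + c + x$)
$s{\left(B \right)} = \sqrt{2} \sqrt{B}$ ($s{\left(B \right)} = \sqrt{2 B} = \sqrt{2} \sqrt{B}$)
$\left(51 + s{\left(22 \right)}\right) + R{\left(181,-80 \right)} = \left(51 + \sqrt{2} \sqrt{22}\right) - -98 = \left(51 + 2 \sqrt{11}\right) + 98 = 149 + 2 \sqrt{11}$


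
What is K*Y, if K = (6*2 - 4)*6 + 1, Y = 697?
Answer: 34153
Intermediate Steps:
K = 49 (K = (12 - 4)*6 + 1 = 8*6 + 1 = 48 + 1 = 49)
K*Y = 49*697 = 34153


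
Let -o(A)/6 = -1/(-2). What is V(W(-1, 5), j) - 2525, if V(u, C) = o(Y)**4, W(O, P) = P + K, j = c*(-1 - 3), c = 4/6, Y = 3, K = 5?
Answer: -2444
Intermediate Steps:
c = 2/3 (c = 4*(1/6) = 2/3 ≈ 0.66667)
j = -8/3 (j = 2*(-1 - 3)/3 = (2/3)*(-4) = -8/3 ≈ -2.6667)
W(O, P) = 5 + P (W(O, P) = P + 5 = 5 + P)
o(A) = -3 (o(A) = -(-6)/(-2) = -(-6)*(-1)/2 = -6*1/2 = -3)
V(u, C) = 81 (V(u, C) = (-3)**4 = 81)
V(W(-1, 5), j) - 2525 = 81 - 2525 = -2444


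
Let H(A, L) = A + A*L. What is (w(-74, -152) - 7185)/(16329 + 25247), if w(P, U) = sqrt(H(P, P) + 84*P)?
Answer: -7185/41576 + I*sqrt(814)/41576 ≈ -0.17282 + 0.00068623*I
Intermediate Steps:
w(P, U) = sqrt(84*P + P*(1 + P)) (w(P, U) = sqrt(P*(1 + P) + 84*P) = sqrt(84*P + P*(1 + P)))
(w(-74, -152) - 7185)/(16329 + 25247) = (sqrt(-74*(85 - 74)) - 7185)/(16329 + 25247) = (sqrt(-74*11) - 7185)/41576 = (sqrt(-814) - 7185)*(1/41576) = (I*sqrt(814) - 7185)*(1/41576) = (-7185 + I*sqrt(814))*(1/41576) = -7185/41576 + I*sqrt(814)/41576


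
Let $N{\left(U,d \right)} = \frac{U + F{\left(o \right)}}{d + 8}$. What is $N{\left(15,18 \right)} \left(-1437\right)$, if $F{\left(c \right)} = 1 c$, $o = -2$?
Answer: $- \frac{1437}{2} \approx -718.5$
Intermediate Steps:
$F{\left(c \right)} = c$
$N{\left(U,d \right)} = \frac{-2 + U}{8 + d}$ ($N{\left(U,d \right)} = \frac{U - 2}{d + 8} = \frac{-2 + U}{8 + d}$)
$N{\left(15,18 \right)} \left(-1437\right) = \frac{-2 + 15}{8 + 18} \left(-1437\right) = \frac{1}{26} \cdot 13 \left(-1437\right) = \frac{1}{2} \left(-1437\right) = - \frac{1437}{2}$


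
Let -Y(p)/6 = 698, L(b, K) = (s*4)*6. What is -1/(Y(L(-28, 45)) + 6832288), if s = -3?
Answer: -1/6828100 ≈ -1.4645e-7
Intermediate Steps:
L(b, K) = -72 (L(b, K) = -3*4*6 = -12*6 = -72)
Y(p) = -4188 (Y(p) = -6*698 = -4188)
-1/(Y(L(-28, 45)) + 6832288) = -1/(-4188 + 6832288) = -1/6828100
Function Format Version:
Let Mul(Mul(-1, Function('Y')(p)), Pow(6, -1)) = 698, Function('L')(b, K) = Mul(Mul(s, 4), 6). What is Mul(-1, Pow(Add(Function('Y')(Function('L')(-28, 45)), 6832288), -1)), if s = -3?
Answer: Rational(-1, 6828100) ≈ -1.4645e-7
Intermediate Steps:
Function('L')(b, K) = -72 (Function('L')(b, K) = Mul(Mul(-3, 4), 6) = Mul(-12, 6) = -72)
Function('Y')(p) = -4188 (Function('Y')(p) = Mul(-6, 698) = -4188)
Mul(-1, Pow(Add(Function('Y')(Function('L')(-28, 45)), 6832288), -1)) = Mul(-1, Pow(Add(-4188, 6832288), -1)) = Mul(-1, Pow(6828100, -1)) = Mul(-1, Rational(1, 6828100)) = Rational(-1, 6828100)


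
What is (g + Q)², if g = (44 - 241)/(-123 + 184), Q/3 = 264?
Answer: 2315053225/3721 ≈ 6.2216e+5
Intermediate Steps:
Q = 792 (Q = 3*264 = 792)
g = -197/61 ≈ -3.2295
(g + Q)² = (-197/61 + 792)² = (48115/61)² = 2315053225/3721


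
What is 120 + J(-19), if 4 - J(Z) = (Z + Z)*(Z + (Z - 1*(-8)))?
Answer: -1016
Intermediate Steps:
J(Z) = 4 - 2*Z*(8 + 2*Z) (J(Z) = 4 - (Z + Z)*(Z + (Z - 1*(-8))) = 4 - 2*Z*(Z + (Z + 8)) = 4 - 2*Z*(Z + (8 + Z)) = 4 - 2*Z*(8 + 2*Z))
120 + J(-19) = 120 + (4 - 16*(-19) - 4*(-19)²) = 120 + (4 + 304 - 4*361) = 120 + (4 + 304 - 1444) = 120 - 1136 = -1016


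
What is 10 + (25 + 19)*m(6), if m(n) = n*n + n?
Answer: 1858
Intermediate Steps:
m(n) = n + n² (m(n) = n² + n = n + n²)
10 + (25 + 19)*m(6) = 10 + (25 + 19)*(6*(1 + 6)) = 10 + 44*(6*7) = 10 + 44*42 = 10 + 1848 = 1858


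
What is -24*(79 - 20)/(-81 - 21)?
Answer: 236/17 ≈ 13.882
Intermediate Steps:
-24*(79 - 20)/(-81 - 21) = -1416/(-102) = -1416*(-1)/102 = -24*(-59/102) = 236/17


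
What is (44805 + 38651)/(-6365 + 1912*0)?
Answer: -83456/6365 ≈ -13.112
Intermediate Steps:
(44805 + 38651)/(-6365 + 1912*0) = 83456/(-6365 + 0) = 83456/(-6365) = 83456*(-1/6365) = -83456/6365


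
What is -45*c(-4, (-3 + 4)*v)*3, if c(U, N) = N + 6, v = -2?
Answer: -540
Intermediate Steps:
c(U, N) = 6 + N
-45*c(-4, (-3 + 4)*v)*3 = -45*(6 + (-3 + 4)*(-2))*3 = -45*(6 + 1*(-2))*3 = -45*(6 - 2)*3 = -45*4*3 = -180*3 = -540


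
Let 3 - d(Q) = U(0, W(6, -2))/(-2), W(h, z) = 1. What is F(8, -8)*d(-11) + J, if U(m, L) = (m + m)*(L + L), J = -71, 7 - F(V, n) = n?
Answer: -26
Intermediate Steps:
F(V, n) = 7 - n
U(m, L) = 4*L*m (U(m, L) = (2*m)*(2*L) = 4*L*m)
d(Q) = 3 (d(Q) = 3 - 4*1*0/(-2) = 3 - 0*(-1)/2 = 3 - 1*0 = 3 + 0 = 3)
F(8, -8)*d(-11) + J = (7 - 1*(-8))*3 - 71 = (7 + 8)*3 - 71 = 15*3 - 71 = 45 - 71 = -26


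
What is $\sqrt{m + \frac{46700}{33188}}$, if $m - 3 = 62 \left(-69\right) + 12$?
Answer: $\frac{2 i \sqrt{73342235873}}{8297} \approx 65.281 i$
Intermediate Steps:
$m = -4263$ ($m = 3 + \left(62 \left(-69\right) + 12\right) = 3 + \left(-4278 + 12\right) = 3 - 4266 = -4263$)
$\sqrt{m + \frac{46700}{33188}} = \sqrt{-4263 + \frac{46700}{33188}} = \sqrt{-4263 + 46700 \cdot \frac{1}{33188}} = \sqrt{-4263 + \frac{11675}{8297}} = \sqrt{- \frac{35358436}{8297}} = \frac{2 i \sqrt{73342235873}}{8297}$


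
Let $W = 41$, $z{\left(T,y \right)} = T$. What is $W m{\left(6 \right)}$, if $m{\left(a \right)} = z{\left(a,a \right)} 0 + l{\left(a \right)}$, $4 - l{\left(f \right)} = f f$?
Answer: $-1312$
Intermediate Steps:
$l{\left(f \right)} = 4 - f^{2}$ ($l{\left(f \right)} = 4 - f f = 4 - f^{2}$)
$m{\left(a \right)} = 4 - a^{2}$ ($m{\left(a \right)} = a 0 - \left(-4 + a^{2}\right) = 0 - \left(-4 + a^{2}\right) = 4 - a^{2}$)
$W m{\left(6 \right)} = 41 \left(4 - 6^{2}\right) = 41 \left(4 - 36\right) = 41 \left(-32\right) = -1312$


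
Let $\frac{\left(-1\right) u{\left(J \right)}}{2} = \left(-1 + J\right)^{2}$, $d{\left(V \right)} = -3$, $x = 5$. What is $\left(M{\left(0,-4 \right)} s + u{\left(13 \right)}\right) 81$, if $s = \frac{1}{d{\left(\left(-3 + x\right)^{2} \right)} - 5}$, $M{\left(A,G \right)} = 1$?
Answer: $- \frac{186705}{8} \approx -23338.0$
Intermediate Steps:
$s = - \frac{1}{8}$ ($s = \frac{1}{-3 - 5} = \frac{1}{-8} = - \frac{1}{8} \approx -0.125$)
$u{\left(J \right)} = - 2 \left(-1 + J\right)^{2}$
$\left(M{\left(0,-4 \right)} s + u{\left(13 \right)}\right) 81 = \left(1 \left(- \frac{1}{8}\right) - 2 \left(-1 + 13\right)^{2}\right) 81 = \left(- \frac{1}{8} - 2 \cdot 12^{2}\right) 81 = \left(- \frac{1}{8} - 288\right) 81 = \left(- \frac{2305}{8}\right) 81 = - \frac{186705}{8}$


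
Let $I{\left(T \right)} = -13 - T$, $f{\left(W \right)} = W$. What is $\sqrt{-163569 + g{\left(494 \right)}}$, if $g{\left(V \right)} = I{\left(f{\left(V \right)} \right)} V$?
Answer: $3 i \sqrt{46003} \approx 643.45 i$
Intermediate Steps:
$g{\left(V \right)} = V \left(-13 - V\right)$ ($g{\left(V \right)} = \left(-13 - V\right) V = V \left(-13 - V\right)$)
$\sqrt{-163569 + g{\left(494 \right)}} = \sqrt{-163569 - 494 \left(13 + 494\right)} = \sqrt{-163569 - 494 \cdot 507} = \sqrt{-163569 - 250458} = \sqrt{-414027} = 3 i \sqrt{46003}$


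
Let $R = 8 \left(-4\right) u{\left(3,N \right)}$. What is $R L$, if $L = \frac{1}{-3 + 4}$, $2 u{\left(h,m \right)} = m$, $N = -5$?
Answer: $80$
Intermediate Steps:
$u{\left(h,m \right)} = \frac{m}{2}$
$R = 80$ ($R = 8 \left(-4\right) \frac{1}{2} \left(-5\right) = \left(-32\right) \left(- \frac{5}{2}\right) = 80$)
$L = 1$ ($L = 1^{-1} = 1$)
$R L = 80 \cdot 1 = 80$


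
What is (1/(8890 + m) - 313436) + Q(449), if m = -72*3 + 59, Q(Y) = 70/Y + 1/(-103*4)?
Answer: -506355673817353/1615500204 ≈ -3.1344e+5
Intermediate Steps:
Q(Y) = -1/412 + 70/Y (Q(Y) = 70/Y - 1/103*¼ = 70/Y - 1/412 = -1/412 + 70/Y)
m = -157 (m = -216 + 59 = -157)
(1/(8890 + m) - 313436) + Q(449) = (1/(8890 - 157) - 313436) + (1/412)*(28840 - 1*449)/449 = (1/8733 - 313436) + (1/412)*(1/449)*(28840 - 449) = (1/8733 - 313436) + (1/412)*(1/449)*28391 = -2737236587/8733 + 28391/184988 = -506355673817353/1615500204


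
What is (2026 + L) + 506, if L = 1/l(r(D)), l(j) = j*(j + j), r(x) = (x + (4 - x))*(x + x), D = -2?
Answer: 1296385/512 ≈ 2532.0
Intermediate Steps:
r(x) = 8*x (r(x) = 4*(2*x) = 8*x)
l(j) = 2*j**2 (l(j) = j*(2*j) = 2*j**2)
L = 1/512 (L = 1/(2*(8*(-2))**2) = 1/(2*(-16)**2) = 1/(2*256) = 1/512 ≈ 0.0019531)
(2026 + L) + 506 = (2026 + 1/512) + 506 = 1037313/512 + 506 = 1296385/512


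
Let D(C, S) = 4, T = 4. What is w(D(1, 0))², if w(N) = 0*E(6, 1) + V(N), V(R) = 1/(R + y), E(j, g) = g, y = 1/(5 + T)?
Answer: 81/1369 ≈ 0.059167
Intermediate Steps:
y = ⅑ (y = 1/(5 + 4) = 1/9 = ⅑ ≈ 0.11111)
V(R) = 1/(⅑ + R) (V(R) = 1/(R + ⅑) = 1/(⅑ + R))
w(N) = 9/(1 + 9*N) (w(N) = 0*1 + 9/(1 + 9*N) = 0 + 9/(1 + 9*N) = 9/(1 + 9*N))
w(D(1, 0))² = (9/(1 + 9*4))² = (9/(1 + 36))² = (9/37)² = 81/1369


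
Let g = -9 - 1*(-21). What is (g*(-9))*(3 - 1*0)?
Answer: -324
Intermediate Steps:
g = 12 (g = -9 + 21 = 12)
(g*(-9))*(3 - 1*0) = (12*(-9))*(3 - 1*0) = -108*(3 + 0) = -108*3 = -324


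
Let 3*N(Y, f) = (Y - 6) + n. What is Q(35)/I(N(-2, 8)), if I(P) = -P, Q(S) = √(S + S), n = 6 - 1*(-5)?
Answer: -√70 ≈ -8.3666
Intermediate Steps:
n = 11 (n = 6 + 5 = 11)
Q(S) = √2*√S (Q(S) = √(2*S) = √2*√S)
N(Y, f) = 5/3 + Y/3 (N(Y, f) = ((Y - 6) + 11)/3 = ((-6 + Y) + 11)/3 = (5 + Y)/3 = 5/3 + Y/3)
Q(35)/I(N(-2, 8)) = (√2*√35)/((-(5/3 + (⅓)*(-2)))) = √70/((-(5/3 - ⅔))) = √70/((-1*1)) = √70/(-1) = √70*(-1) = -√70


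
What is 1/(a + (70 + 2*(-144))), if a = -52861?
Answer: -1/53079 ≈ -1.8840e-5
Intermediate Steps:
1/(a + (70 + 2*(-144))) = 1/(-52861 + (70 + 2*(-144))) = 1/(-52861 + (70 - 288)) = 1/(-52861 - 218) = 1/(-53079) = -1/53079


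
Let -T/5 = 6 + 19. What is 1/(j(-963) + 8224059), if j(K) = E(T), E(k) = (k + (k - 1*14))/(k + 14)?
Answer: 37/304290271 ≈ 1.2159e-7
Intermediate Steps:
T = -125 (T = -5*(6 + 19) = -5*25 = -125)
E(k) = (-14 + 2*k)/(14 + k) (E(k) = (k + (k - 14))/(14 + k) = (k + (-14 + k))/(14 + k) = (-14 + 2*k)/(14 + k))
j(K) = 88/37 (j(K) = 2*(-7 - 125)/(14 - 125) = 2*(-132)/(-111) = 2*(-1/111)*(-132) = 88/37)
1/(j(-963) + 8224059) = 1/(88/37 + 8224059) = 1/(304290271/37) = 37/304290271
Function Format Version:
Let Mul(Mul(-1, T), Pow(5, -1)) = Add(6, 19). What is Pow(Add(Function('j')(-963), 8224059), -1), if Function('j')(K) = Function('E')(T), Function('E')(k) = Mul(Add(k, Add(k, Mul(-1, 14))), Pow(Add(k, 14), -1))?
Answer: Rational(37, 304290271) ≈ 1.2159e-7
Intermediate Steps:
T = -125 (T = Mul(-5, Add(6, 19)) = Mul(-5, 25) = -125)
Function('E')(k) = Mul(Pow(Add(14, k), -1), Add(-14, Mul(2, k))) (Function('E')(k) = Mul(Add(k, Add(k, -14)), Pow(Add(14, k), -1)) = Mul(Add(k, Add(-14, k)), Pow(Add(14, k), -1)) = Mul(Add(-14, Mul(2, k)), Pow(Add(14, k), -1)) = Mul(Pow(Add(14, k), -1), Add(-14, Mul(2, k))))
Function('j')(K) = Rational(88, 37) (Function('j')(K) = Mul(2, Pow(Add(14, -125), -1), Add(-7, -125)) = Mul(2, Pow(-111, -1), -132) = Mul(2, Rational(-1, 111), -132) = Rational(88, 37))
Pow(Add(Function('j')(-963), 8224059), -1) = Pow(Add(Rational(88, 37), 8224059), -1) = Pow(Rational(304290271, 37), -1) = Rational(37, 304290271)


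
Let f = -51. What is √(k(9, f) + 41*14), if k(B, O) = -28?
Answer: √546 ≈ 23.367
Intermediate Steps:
√(k(9, f) + 41*14) = √(-28 + 41*14) = √(-28 + 574) = √546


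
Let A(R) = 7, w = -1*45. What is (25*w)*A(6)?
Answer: -7875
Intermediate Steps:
w = -45
(25*w)*A(6) = (25*(-45))*7 = -1125*7 = -7875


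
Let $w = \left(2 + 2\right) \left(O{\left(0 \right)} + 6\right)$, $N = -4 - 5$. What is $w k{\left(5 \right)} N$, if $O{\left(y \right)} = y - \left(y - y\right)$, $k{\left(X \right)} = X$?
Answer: $-1080$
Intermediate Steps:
$N = -9$
$O{\left(y \right)} = y$ ($O{\left(y \right)} = y - 0 = y + 0 = y$)
$w = 24$ ($w = \left(2 + 2\right) \left(0 + 6\right) = 4 \cdot 6 = 24$)
$w k{\left(5 \right)} N = 24 \cdot 5 \left(-9\right) = 120 \left(-9\right) = -1080$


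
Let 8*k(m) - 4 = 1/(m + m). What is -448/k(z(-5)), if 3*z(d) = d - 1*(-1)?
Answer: -28672/29 ≈ -988.69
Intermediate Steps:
z(d) = ⅓ + d/3 (z(d) = (d - 1*(-1))/3 = (d + 1)/3 = (1 + d)/3 = ⅓ + d/3)
k(m) = ½ + 1/(16*m) (k(m) = ½ + 1/(8*(m + m)) = ½ + 1/(8*((2*m))) = ½ + (1/(2*m))/8 = ½ + 1/(16*m))
-448/k(z(-5)) = -448*16*(⅓ + (⅓)*(-5))/(1 + 8*(⅓ + (⅓)*(-5))) = -448*16*(⅓ - 5/3)/(1 + 8*(⅓ - 5/3)) = -448*(-64/(3*(1 + 8*(-4/3)))) = -448*(-64/(3*(1 - 32/3))) = -448/((1/16)*(-¾)*(-29/3)) = -448/29/64 = -448*64/29 = -28672/29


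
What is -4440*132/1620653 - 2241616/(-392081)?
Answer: 3403090862768/635427248893 ≈ 5.3556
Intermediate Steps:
-4440*132/1620653 - 2241616/(-392081) = -586080*1/1620653 - 2241616*(-1/392081) = -586080/1620653 + 2241616/392081 = 3403090862768/635427248893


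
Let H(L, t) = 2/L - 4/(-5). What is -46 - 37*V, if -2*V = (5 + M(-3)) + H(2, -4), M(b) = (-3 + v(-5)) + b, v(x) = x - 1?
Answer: -711/5 ≈ -142.20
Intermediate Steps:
H(L, t) = ⅘ + 2/L (H(L, t) = 2/L - 4*(-⅕) = 2/L + ⅘ = ⅘ + 2/L)
v(x) = -1 + x
M(b) = -9 + b (M(b) = (-3 + (-1 - 5)) + b = (-3 - 6) + b = -9 + b)
V = 13/5 (V = -((5 + (-9 - 3)) + (⅘ + 2/2))/2 = -((5 - 12) + (⅘ + 2*(½)))/2 = -(-7 + (⅘ + 1))/2 = -(-7 + 9/5)/2 = -½*(-26/5) = 13/5 ≈ 2.6000)
-46 - 37*V = -46 - 37*13/5 = -46 - 481/5 = -711/5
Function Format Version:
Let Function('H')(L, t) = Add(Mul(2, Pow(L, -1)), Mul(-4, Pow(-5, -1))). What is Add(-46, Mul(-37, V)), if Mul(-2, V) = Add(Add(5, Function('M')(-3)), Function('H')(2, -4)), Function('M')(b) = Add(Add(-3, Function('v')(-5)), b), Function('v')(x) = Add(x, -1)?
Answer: Rational(-711, 5) ≈ -142.20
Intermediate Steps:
Function('H')(L, t) = Add(Rational(4, 5), Mul(2, Pow(L, -1))) (Function('H')(L, t) = Add(Mul(2, Pow(L, -1)), Mul(-4, Rational(-1, 5))) = Add(Mul(2, Pow(L, -1)), Rational(4, 5)) = Add(Rational(4, 5), Mul(2, Pow(L, -1))))
Function('v')(x) = Add(-1, x)
Function('M')(b) = Add(-9, b) (Function('M')(b) = Add(Add(-3, Add(-1, -5)), b) = Add(Add(-3, -6), b) = Add(-9, b))
V = Rational(13, 5) (V = Mul(Rational(-1, 2), Add(Add(5, Add(-9, -3)), Add(Rational(4, 5), Mul(2, Pow(2, -1))))) = Mul(Rational(-1, 2), Add(Add(5, -12), Add(Rational(4, 5), Mul(2, Rational(1, 2))))) = Mul(Rational(-1, 2), Add(-7, Add(Rational(4, 5), 1))) = Mul(Rational(-1, 2), Add(-7, Rational(9, 5))) = Mul(Rational(-1, 2), Rational(-26, 5)) = Rational(13, 5) ≈ 2.6000)
Add(-46, Mul(-37, V)) = Add(-46, Mul(-37, Rational(13, 5))) = Add(-46, Rational(-481, 5)) = Rational(-711, 5)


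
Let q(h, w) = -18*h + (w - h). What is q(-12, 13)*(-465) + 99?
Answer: -111966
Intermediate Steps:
q(h, w) = w - 19*h
q(-12, 13)*(-465) + 99 = (13 - 19*(-12))*(-465) + 99 = (13 + 228)*(-465) + 99 = 241*(-465) + 99 = -112065 + 99 = -111966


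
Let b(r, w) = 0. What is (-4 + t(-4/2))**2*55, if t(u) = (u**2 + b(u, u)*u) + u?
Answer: 220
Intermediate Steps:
t(u) = u + u**2 (t(u) = (u**2 + 0*u) + u = (u**2 + 0) + u = u**2 + u = u + u**2)
(-4 + t(-4/2))**2*55 = (-4 + (-4/2)*(1 - 4/2))**2*55 = (-4 + (-4*1/2)*(1 - 4*1/2))**2*55 = (-4 - 2*(1 - 2))**2*55 = (-4 - 2*(-1))**2*55 = (-4 + 2)**2*55 = (-2)**2*55 = 4*55 = 220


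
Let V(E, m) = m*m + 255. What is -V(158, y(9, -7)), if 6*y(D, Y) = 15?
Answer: -1045/4 ≈ -261.25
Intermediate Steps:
y(D, Y) = 5/2 (y(D, Y) = (1/6)*15 = 5/2)
V(E, m) = 255 + m**2 (V(E, m) = m**2 + 255 = 255 + m**2)
-V(158, y(9, -7)) = -(255 + (5/2)**2) = -(255 + 25/4) = -1*1045/4 = -1045/4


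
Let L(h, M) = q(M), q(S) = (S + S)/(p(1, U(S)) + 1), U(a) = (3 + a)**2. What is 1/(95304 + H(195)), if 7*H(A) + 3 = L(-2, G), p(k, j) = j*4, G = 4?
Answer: 1379/131423633 ≈ 1.0493e-5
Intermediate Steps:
p(k, j) = 4*j
q(S) = 2*S/(1 + 4*(3 + S)**2) (q(S) = (S + S)/(4*(3 + S)**2 + 1) = (2*S)/(1 + 4*(3 + S)**2) = 2*S/(1 + 4*(3 + S)**2))
L(h, M) = 2*M/(1 + 4*(3 + M)**2)
H(A) = -583/1379 (H(A) = -3/7 + (2*4/(1 + 4*(3 + 4)**2))/7 = -3/7 + (2*4/(1 + 4*7**2))/7 = -3/7 + (2*4/(1 + 4*49))/7 = -3/7 + (2*4/(1 + 196))/7 = -3/7 + (2*4/197)/7 = -3/7 + (2*4*(1/197))/7 = -3/7 + (1/7)*(8/197) = -3/7 + 8/1379 = -583/1379)
1/(95304 + H(195)) = 1/(95304 - 583/1379) = 1/(131423633/1379) = 1379/131423633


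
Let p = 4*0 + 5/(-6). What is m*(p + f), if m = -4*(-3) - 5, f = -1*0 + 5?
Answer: 175/6 ≈ 29.167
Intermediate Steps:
p = -5/6 (p = 0 + 5*(-1/6) = 0 - 5/6 = -5/6 ≈ -0.83333)
f = 5 (f = 0 + 5 = 5)
m = 7 (m = 12 - 5 = 7)
m*(p + f) = 7*(-5/6 + 5) = 7*(25/6) = 175/6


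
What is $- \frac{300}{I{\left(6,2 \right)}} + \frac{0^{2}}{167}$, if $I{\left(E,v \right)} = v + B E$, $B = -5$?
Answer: $\frac{75}{7} \approx 10.714$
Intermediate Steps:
$I{\left(E,v \right)} = v - 5 E$
$- \frac{300}{I{\left(6,2 \right)}} + \frac{0^{2}}{167} = - \frac{300}{2 - 30} + \frac{0^{2}}{167} = - \frac{300}{2 - 30} + 0 \cdot \frac{1}{167} = - \frac{300}{-28} + 0 = \left(-300\right) \left(- \frac{1}{28}\right) + 0 = \frac{75}{7} + 0 = \frac{75}{7}$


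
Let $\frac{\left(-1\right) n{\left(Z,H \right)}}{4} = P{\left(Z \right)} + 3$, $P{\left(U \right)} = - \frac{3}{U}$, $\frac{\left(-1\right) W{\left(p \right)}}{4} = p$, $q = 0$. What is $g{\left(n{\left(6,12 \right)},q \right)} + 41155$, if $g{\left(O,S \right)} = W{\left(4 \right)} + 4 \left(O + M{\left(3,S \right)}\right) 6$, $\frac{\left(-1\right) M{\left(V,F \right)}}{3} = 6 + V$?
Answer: $40251$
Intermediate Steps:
$W{\left(p \right)} = - 4 p$
$M{\left(V,F \right)} = -18 - 3 V$ ($M{\left(V,F \right)} = - 3 \left(6 + V\right) = -18 - 3 V$)
$n{\left(Z,H \right)} = -12 + \frac{12}{Z}$ ($n{\left(Z,H \right)} = - 4 \left(- \frac{3}{Z} + 3\right) = - 4 \left(3 - \frac{3}{Z}\right) = -12 + \frac{12}{Z}$)
$g{\left(O,S \right)} = -664 + 24 O$ ($g{\left(O,S \right)} = \left(-4\right) 4 + 4 \left(O - 27\right) 6 = -16 + 4 \left(O - 27\right) 6 = -16 + 4 \left(-27 + O\right) 6 = -16 + 4 \left(-162 + 6 O\right) = -16 + \left(-648 + 24 O\right) = -664 + 24 O$)
$g{\left(n{\left(6,12 \right)},q \right)} + 41155 = \left(-664 + 24 \left(-12 + \frac{12}{6}\right)\right) + 41155 = \left(-664 + 24 \left(-12 + 12 \cdot \frac{1}{6}\right)\right) + 41155 = \left(-664 + 24 \left(-12 + 2\right)\right) + 41155 = \left(-664 + 24 \left(-10\right)\right) + 41155 = \left(-664 - 240\right) + 41155 = -904 + 41155 = 40251$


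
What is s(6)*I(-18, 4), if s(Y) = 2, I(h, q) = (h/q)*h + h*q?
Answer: 18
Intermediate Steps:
I(h, q) = h*q + h²/q (I(h, q) = h²/q + h*q = h*q + h²/q)
s(6)*I(-18, 4) = 2*(-18*(-18 + 4²)/4) = 2*(-18*¼*(-18 + 16)) = 2*(-18*¼*(-2)) = 2*9 = 18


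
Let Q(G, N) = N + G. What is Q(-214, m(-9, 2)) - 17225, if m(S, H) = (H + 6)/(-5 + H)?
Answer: -52325/3 ≈ -17442.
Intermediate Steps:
m(S, H) = (6 + H)/(-5 + H)
Q(G, N) = G + N
Q(-214, m(-9, 2)) - 17225 = (-214 + (6 + 2)/(-5 + 2)) - 17225 = (-214 + 8/(-3)) - 17225 = (-214 - ⅓*8) - 17225 = (-214 - 8/3) - 17225 = -650/3 - 17225 = -52325/3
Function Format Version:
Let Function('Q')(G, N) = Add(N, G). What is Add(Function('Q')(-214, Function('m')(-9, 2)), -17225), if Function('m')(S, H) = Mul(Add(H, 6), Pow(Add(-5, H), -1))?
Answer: Rational(-52325, 3) ≈ -17442.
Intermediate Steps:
Function('m')(S, H) = Mul(Pow(Add(-5, H), -1), Add(6, H)) (Function('m')(S, H) = Mul(Add(6, H), Pow(Add(-5, H), -1)) = Mul(Pow(Add(-5, H), -1), Add(6, H)))
Function('Q')(G, N) = Add(G, N)
Add(Function('Q')(-214, Function('m')(-9, 2)), -17225) = Add(Add(-214, Mul(Pow(Add(-5, 2), -1), Add(6, 2))), -17225) = Add(Add(-214, Mul(Pow(-3, -1), 8)), -17225) = Add(Add(-214, Mul(Rational(-1, 3), 8)), -17225) = Add(Add(-214, Rational(-8, 3)), -17225) = Add(Rational(-650, 3), -17225) = Rational(-52325, 3)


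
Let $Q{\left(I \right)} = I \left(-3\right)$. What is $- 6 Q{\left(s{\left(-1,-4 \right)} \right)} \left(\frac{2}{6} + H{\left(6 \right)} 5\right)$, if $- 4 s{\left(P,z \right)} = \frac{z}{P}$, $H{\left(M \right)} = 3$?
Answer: $-276$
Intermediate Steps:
$s{\left(P,z \right)} = - \frac{z}{4 P}$ ($s{\left(P,z \right)} = - \frac{z \frac{1}{P}}{4} = - \frac{z}{4 P}$)
$Q{\left(I \right)} = - 3 I$
$- 6 Q{\left(s{\left(-1,-4 \right)} \right)} \left(\frac{2}{6} + H{\left(6 \right)} 5\right) = - 6 \left(- 3 \left(\left(- \frac{1}{4}\right) \left(-4\right) \frac{1}{-1}\right)\right) \left(\frac{2}{6} + 3 \cdot 5\right) = - 6 \left(- 3 \left(\left(- \frac{1}{4}\right) \left(-4\right) \left(-1\right)\right)\right) \left(2 \cdot \frac{1}{6} + 15\right) = - 6 \left(\left(-3\right) \left(-1\right)\right) \left(\frac{1}{3} + 15\right) = \left(-6\right) 3 \cdot \frac{46}{3} = \left(-18\right) \frac{46}{3} = -276$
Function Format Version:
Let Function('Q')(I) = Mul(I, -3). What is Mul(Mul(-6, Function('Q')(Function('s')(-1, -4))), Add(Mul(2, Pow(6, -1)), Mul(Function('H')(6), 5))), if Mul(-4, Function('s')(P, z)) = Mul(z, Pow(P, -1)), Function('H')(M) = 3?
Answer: -276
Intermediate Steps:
Function('s')(P, z) = Mul(Rational(-1, 4), z, Pow(P, -1)) (Function('s')(P, z) = Mul(Rational(-1, 4), Mul(z, Pow(P, -1))) = Mul(Rational(-1, 4), z, Pow(P, -1)))
Function('Q')(I) = Mul(-3, I)
Mul(Mul(-6, Function('Q')(Function('s')(-1, -4))), Add(Mul(2, Pow(6, -1)), Mul(Function('H')(6), 5))) = Mul(Mul(-6, Mul(-3, Mul(Rational(-1, 4), -4, Pow(-1, -1)))), Add(Mul(2, Pow(6, -1)), Mul(3, 5))) = Mul(Mul(-6, Mul(-3, Mul(Rational(-1, 4), -4, -1))), Add(Mul(2, Rational(1, 6)), 15)) = Mul(Mul(-6, Mul(-3, -1)), Add(Rational(1, 3), 15)) = Mul(Mul(-6, 3), Rational(46, 3)) = Mul(-18, Rational(46, 3)) = -276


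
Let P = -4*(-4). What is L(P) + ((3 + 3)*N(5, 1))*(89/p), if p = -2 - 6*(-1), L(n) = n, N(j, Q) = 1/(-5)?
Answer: -107/10 ≈ -10.700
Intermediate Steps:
N(j, Q) = -1/5
P = 16
p = 4 (p = -2 + 6 = 4)
L(P) + ((3 + 3)*N(5, 1))*(89/p) = 16 + ((3 + 3)*(-1/5))*(89/4) = 16 + (6*(-1/5))*(89*(1/4)) = 16 - 6/5*89/4 = 16 - 267/10 = -107/10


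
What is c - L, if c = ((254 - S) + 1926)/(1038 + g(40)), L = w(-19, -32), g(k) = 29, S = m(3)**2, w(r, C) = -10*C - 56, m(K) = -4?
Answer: -279524/1067 ≈ -261.97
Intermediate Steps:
w(r, C) = -56 - 10*C
S = 16 (S = (-4)**2 = 16)
L = 264 (L = -56 - 10*(-32) = -56 + 320 = 264)
c = 2164/1067 (c = ((254 - 1*16) + 1926)/(1038 + 29) = ((254 - 16) + 1926)/1067 = (238 + 1926)*(1/1067) = 2164*(1/1067) = 2164/1067 ≈ 2.0281)
c - L = 2164/1067 - 1*264 = 2164/1067 - 264 = -279524/1067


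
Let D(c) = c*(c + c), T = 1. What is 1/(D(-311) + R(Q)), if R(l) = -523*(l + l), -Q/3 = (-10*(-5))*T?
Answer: 1/350342 ≈ 2.8544e-6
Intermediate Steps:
Q = -150 (Q = -3*(-10*(-5)) = -150 ≈ -150.00)
R(l) = -1046*l
D(c) = 2*c² (D(c) = c*(2*c) = 2*c²)
1/(D(-311) + R(Q)) = 1/(2*(-311)² - 1046*(-150)) = 1/(2*96721 + 156900) = 1/(193442 + 156900) = 1/350342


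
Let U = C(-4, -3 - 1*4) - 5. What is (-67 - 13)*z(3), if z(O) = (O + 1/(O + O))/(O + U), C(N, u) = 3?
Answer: -760/3 ≈ -253.33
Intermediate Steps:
U = -2 (U = 3 - 5 = -2)
z(O) = (O + 1/(2*O))/(-2 + O) (z(O) = (O + 1/(O + O))/(O - 2) = (O + 1/(2*O))/(-2 + O))
(-67 - 13)*z(3) = (-67 - 13)*((1/2 + 3**2)/(3*(-2 + 3))) = -80*(1/2 + 9)/(3*1) = -80*19/(3*2) = -80*19/6 = -760/3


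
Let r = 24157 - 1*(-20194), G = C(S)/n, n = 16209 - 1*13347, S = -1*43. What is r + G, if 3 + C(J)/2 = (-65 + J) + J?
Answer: 63466127/1431 ≈ 44351.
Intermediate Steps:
S = -43
C(J) = -136 + 4*J (C(J) = -6 + 2*((-65 + J) + J) = -6 + 2*(-65 + 2*J) = -6 + (-130 + 4*J) = -136 + 4*J)
n = 2862 (n = 16209 - 13347 = 2862)
G = -154/1431 (G = (-136 + 4*(-43))/2862 = (-136 - 172)*(1/2862) = -308*1/2862 = -154/1431 ≈ -0.10762)
r = 44351 (r = 24157 + 20194 = 44351)
r + G = 44351 - 154/1431 = 63466127/1431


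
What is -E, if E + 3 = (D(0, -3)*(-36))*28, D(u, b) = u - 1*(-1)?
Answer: 1011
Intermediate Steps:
D(u, b) = 1 + u (D(u, b) = u + 1 = 1 + u)
E = -1011 (E = -3 + ((1 + 0)*(-36))*28 = -3 + (1*(-36))*28 = -3 - 36*28 = -3 - 1008 = -1011)
-E = -1*(-1011) = 1011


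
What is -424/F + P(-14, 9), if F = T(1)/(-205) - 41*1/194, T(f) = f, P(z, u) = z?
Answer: 16742094/8599 ≈ 1947.0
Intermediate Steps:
F = -8599/39770 (F = 1/(-205) - 41*1/194 = 1*(-1/205) - 41*1/194 = -1/205 - 41/194 = -8599/39770 ≈ -0.21622)
-424/F + P(-14, 9) = -424/(-8599/39770) - 14 = -424*(-39770/8599) - 14 = 16862480/8599 - 14 = 16742094/8599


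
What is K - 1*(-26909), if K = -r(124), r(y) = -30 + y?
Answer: 26815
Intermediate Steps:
K = -94 (K = -(-30 + 124) = -1*94 = -94)
K - 1*(-26909) = -94 - 1*(-26909) = -94 + 26909 = 26815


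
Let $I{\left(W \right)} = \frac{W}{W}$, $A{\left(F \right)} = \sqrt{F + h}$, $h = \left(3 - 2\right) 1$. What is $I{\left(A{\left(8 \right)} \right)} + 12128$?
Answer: $12129$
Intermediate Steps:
$h = 1$ ($h = 1 \cdot 1 = 1$)
$A{\left(F \right)} = \sqrt{1 + F}$ ($A{\left(F \right)} = \sqrt{F + 1} = \sqrt{1 + F}$)
$I{\left(W \right)} = 1$
$I{\left(A{\left(8 \right)} \right)} + 12128 = 1 + 12128 = 12129$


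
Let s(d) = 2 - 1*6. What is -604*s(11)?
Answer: 2416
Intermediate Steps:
s(d) = -4 (s(d) = 2 - 6 = -4)
-604*s(11) = -604*(-4) = 2416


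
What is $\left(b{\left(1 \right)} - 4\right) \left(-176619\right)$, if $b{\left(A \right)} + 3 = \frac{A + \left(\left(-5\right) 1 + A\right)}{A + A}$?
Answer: $\frac{3002523}{2} \approx 1.5013 \cdot 10^{6}$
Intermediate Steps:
$b{\left(A \right)} = -3 + \frac{-5 + 2 A}{2 A}$ ($b{\left(A \right)} = -3 + \frac{A + \left(\left(-5\right) 1 + A\right)}{A + A} = -3 + \frac{A + \left(-5 + A\right)}{2 A} = -3 + \left(-5 + 2 A\right) \frac{1}{2 A} = -3 + \frac{-5 + 2 A}{2 A}$)
$\left(b{\left(1 \right)} - 4\right) \left(-176619\right) = \left(\left(-2 - \frac{5}{2 \cdot 1}\right) - 4\right) \left(-176619\right) = \left(\left(-2 - \frac{5}{2}\right) - 4\right) \left(-176619\right) = \left(- \frac{9}{2} - 4\right) \left(-176619\right) = \left(- \frac{17}{2}\right) \left(-176619\right) = \frac{3002523}{2}$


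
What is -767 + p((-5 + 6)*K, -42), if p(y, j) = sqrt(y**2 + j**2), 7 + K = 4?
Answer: -767 + 3*sqrt(197) ≈ -724.89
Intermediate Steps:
K = -3 (K = -7 + 4 = -3)
p(y, j) = sqrt(j**2 + y**2)
-767 + p((-5 + 6)*K, -42) = -767 + sqrt((-42)**2 + ((-5 + 6)*(-3))**2) = -767 + sqrt(1764 + (1*(-3))**2) = -767 + sqrt(1764 + (-3)**2) = -767 + sqrt(1764 + 9) = -767 + sqrt(1773) = -767 + 3*sqrt(197)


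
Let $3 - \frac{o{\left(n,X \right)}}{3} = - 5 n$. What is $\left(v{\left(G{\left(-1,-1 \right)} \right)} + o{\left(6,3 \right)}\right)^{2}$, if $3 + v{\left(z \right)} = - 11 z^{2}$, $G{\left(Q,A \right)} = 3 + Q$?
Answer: $2704$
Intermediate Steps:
$o{\left(n,X \right)} = 9 + 15 n$ ($o{\left(n,X \right)} = 9 - 3 \left(- 5 n\right) = 9 + 15 n$)
$v{\left(z \right)} = -3 - 11 z^{2}$
$\left(v{\left(G{\left(-1,-1 \right)} \right)} + o{\left(6,3 \right)}\right)^{2} = \left(\left(-3 - 11 \left(3 - 1\right)^{2}\right) + \left(9 + 15 \cdot 6\right)\right)^{2} = \left(\left(-3 - 11 \cdot 2^{2}\right) + \left(9 + 90\right)\right)^{2} = \left(\left(-3 - 44\right) + 99\right)^{2} = \left(-47 + 99\right)^{2} = 52^{2} = 2704$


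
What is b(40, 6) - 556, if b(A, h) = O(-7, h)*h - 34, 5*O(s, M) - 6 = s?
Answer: -2956/5 ≈ -591.20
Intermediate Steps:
O(s, M) = 6/5 + s/5
b(A, h) = -34 - h/5 (b(A, h) = (6/5 + (1/5)*(-7))*h - 34 = (6/5 - 7/5)*h - 34 = -h/5 - 34 = -34 - h/5)
b(40, 6) - 556 = (-34 - 1/5*6) - 556 = (-34 - 6/5) - 556 = -176/5 - 556 = -2956/5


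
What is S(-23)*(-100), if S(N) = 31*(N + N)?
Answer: 142600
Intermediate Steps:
S(N) = 62*N (S(N) = 31*(2*N) = 62*N)
S(-23)*(-100) = (62*(-23))*(-100) = -1426*(-100) = 142600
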